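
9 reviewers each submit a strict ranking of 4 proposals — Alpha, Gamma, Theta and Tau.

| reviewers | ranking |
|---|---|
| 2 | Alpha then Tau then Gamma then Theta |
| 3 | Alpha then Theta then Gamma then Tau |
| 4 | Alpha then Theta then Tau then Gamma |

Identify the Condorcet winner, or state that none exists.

Pairwise majorities:
Alpha vs Gamma: Alpha is ranked higher on 2+3+4 = 9 ballots, Gamma on 0. Alpha wins 9–0.
Alpha vs Theta: Alpha is ranked higher on 2+3+4 = 9 ballots, Theta on 0. Alpha wins 9–0.
Alpha vs Tau: 9 to 0, Alpha.
Gamma vs Theta: 2 to 7, Theta.
Gamma vs Tau: 3 for Gamma, 6 for Tau — Tau by 6–3.
Theta vs Tau: Theta preferred on 3+4 = 7 ballots; Theta wins 7–2.
Alpha beats each of Gamma, Theta, Tau — Alpha is the Condorcet winner.

Alpha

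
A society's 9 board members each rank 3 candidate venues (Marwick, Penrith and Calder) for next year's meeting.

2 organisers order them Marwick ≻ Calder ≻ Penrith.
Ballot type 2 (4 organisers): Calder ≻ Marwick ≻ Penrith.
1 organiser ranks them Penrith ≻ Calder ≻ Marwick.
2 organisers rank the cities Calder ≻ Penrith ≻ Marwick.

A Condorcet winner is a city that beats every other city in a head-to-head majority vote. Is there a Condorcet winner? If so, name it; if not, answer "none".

Calder

Head-to-head results (9 organisers):
Marwick vs Penrith: Marwick is ranked higher on 2+4 = 6 ballots, Penrith on 3. Marwick wins 6–3.
Marwick vs Calder: Marwick preferred on 2 ballots; Calder wins 7–2.
Penrith vs Calder: 1 to 8, Calder.
Only Calder has no losses; Calder is the Condorcet winner.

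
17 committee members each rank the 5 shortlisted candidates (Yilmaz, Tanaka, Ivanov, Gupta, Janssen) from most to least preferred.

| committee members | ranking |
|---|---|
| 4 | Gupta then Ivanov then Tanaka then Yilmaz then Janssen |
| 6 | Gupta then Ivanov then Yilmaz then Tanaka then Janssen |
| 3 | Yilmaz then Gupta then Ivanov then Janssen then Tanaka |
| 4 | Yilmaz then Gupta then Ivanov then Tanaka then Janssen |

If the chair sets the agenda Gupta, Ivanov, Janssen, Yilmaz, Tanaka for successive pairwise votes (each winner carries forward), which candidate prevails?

Gupta

Round 1: Gupta vs Ivanov — 17–0, Gupta advances.
Round 2: Gupta vs Janssen — 17–0, Gupta advances.
Round 3: Gupta vs Yilmaz — 10–7, Gupta advances.
Round 4: Gupta vs Tanaka — 17–0, Gupta advances.
Gupta survives the agenda.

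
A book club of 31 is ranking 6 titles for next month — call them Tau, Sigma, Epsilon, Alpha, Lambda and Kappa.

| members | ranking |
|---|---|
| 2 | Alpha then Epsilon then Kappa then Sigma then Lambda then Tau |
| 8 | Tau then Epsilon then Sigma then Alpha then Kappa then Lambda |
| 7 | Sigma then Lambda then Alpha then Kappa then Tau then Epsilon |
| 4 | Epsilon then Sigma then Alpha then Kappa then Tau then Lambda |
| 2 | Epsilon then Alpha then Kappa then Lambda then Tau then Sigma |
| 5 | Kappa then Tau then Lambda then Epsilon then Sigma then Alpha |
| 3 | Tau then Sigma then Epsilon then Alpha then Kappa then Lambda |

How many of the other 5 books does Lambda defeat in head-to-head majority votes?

Lambda against each rival (31 members):
Lambda vs Tau: Lambda is ranked higher on 2+7+2 = 11 ballots, Tau on 20. Tau wins 20–11.
Lambda vs Sigma: 2+5 = 7 for Lambda, 24 for Sigma — Sigma by 24–7.
Lambda vs Epsilon: Lambda is ranked higher on 7+5 = 12 ballots, Epsilon on 19. Epsilon wins 19–12.
Lambda vs Alpha: 7+5 = 12 for Lambda, 19 for Alpha — Alpha by 19–12.
Lambda vs Kappa: Kappa wins 24–7.
Lambda beats no one; loses to Tau, Sigma, Epsilon, Alpha, Kappa — 0 pairwise wins.

0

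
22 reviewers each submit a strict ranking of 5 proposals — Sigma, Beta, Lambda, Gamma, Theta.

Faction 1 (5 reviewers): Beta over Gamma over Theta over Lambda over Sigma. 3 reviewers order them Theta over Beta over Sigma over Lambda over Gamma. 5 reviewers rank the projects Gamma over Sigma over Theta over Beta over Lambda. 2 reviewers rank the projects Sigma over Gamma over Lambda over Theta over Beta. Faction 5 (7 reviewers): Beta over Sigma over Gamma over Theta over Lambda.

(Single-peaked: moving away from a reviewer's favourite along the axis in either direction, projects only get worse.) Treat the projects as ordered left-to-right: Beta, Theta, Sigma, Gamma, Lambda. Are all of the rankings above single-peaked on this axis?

Axis positions: Beta=1, Theta=2, Sigma=3, Gamma=4, Lambda=5.
Faction 1: ranking walks positions 1-4-2-5-3; Gamma is ranked above Theta even though Theta lies between Gamma and the peak Beta on the axis — preferences dip and rise again. Not single-peaked.
Faction 2: ranking walks positions 2-1-3-5-4; Lambda is ranked above Gamma even though Gamma lies between Lambda and the peak Theta on the axis — preferences dip and rise again. Not single-peaked.
Faction 3 (peak Gamma at position 4): ranking walks positions 4-3-2-1-5, expanding outward from the peak — single-peaked.
Faction 4 (peak Sigma at position 3): ranking walks positions 3-4-5-2-1, expanding outward from the peak — single-peaked.
Faction 5: ranking walks positions 1-3-4-2-5; Sigma is ranked above Theta even though Theta lies between Sigma and the peak Beta on the axis — preferences dip and rise again. Not single-peaked.
Faction 1 violates single-peakedness, so the profile is not single-peaked on this axis.

no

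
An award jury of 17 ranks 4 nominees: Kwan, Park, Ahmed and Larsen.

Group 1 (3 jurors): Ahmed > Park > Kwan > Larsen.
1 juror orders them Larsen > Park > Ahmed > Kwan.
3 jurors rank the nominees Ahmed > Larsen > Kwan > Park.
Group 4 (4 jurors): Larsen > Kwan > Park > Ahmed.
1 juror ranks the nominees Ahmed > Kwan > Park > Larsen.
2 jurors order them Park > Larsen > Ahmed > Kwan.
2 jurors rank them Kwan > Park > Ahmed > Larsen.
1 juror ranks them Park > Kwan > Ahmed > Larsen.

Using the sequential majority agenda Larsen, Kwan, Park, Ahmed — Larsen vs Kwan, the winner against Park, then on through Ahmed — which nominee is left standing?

Park

Round 1: Larsen vs Kwan — 10–7, Larsen advances.
Round 2: Larsen vs Park — 8–9, Park advances.
Round 3: Park vs Ahmed — 10–7, Park advances.
Park survives the agenda.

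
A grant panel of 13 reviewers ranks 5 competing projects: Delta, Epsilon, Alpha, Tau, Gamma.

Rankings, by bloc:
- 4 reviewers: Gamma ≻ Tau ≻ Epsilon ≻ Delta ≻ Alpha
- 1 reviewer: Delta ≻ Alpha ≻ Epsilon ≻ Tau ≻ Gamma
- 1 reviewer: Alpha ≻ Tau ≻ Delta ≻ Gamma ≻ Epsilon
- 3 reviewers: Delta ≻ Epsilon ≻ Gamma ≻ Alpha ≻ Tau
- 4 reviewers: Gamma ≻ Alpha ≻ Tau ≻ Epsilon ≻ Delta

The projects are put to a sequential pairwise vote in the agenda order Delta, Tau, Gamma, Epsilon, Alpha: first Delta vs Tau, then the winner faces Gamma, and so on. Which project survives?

Gamma

Round 1: Delta vs Tau — 4–9, Tau advances.
Round 2: Tau vs Gamma — 2–11, Gamma advances.
Round 3: Gamma vs Epsilon — 9–4, Gamma advances.
Round 4: Gamma vs Alpha — 11–2, Gamma advances.
Gamma survives the agenda.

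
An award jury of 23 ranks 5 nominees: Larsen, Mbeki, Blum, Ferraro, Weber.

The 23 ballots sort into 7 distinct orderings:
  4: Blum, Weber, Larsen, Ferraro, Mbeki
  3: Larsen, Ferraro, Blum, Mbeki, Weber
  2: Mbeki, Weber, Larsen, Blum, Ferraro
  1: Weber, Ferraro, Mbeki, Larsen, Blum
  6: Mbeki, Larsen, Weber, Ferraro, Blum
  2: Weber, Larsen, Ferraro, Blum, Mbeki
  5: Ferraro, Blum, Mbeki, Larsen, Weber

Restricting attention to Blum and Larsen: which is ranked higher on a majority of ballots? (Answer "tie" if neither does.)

Ballots ranking Blum above Larsen: 4 + 5 = 9.
Ballots ranking Larsen above Blum: 23 − 9 = 14.
Larsen wins the head-to-head 14–9.

Larsen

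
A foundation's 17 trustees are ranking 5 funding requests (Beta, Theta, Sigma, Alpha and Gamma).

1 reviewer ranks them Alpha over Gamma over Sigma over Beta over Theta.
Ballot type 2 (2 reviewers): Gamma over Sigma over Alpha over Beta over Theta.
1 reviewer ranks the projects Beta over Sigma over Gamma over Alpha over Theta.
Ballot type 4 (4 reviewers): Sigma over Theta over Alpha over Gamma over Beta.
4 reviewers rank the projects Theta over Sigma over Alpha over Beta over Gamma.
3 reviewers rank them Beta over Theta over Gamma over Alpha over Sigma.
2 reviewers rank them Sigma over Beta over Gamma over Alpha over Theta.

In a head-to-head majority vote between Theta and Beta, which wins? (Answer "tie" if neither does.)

Beta

Ballots ranking Theta above Beta: 4 + 4 = 8.
Ballots ranking Beta above Theta: 17 − 8 = 9.
Beta wins the head-to-head 9–8.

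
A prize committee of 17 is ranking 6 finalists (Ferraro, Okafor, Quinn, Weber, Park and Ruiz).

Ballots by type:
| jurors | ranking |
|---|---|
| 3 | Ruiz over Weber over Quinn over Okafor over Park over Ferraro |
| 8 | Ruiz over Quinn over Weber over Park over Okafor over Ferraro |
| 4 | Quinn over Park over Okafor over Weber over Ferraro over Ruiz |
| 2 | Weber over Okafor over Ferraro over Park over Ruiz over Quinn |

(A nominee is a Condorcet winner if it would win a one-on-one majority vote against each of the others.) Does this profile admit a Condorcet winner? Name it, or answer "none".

Ruiz

Check each pair by majority over 17 ballots:
Ferraro vs Okafor: Okafor wins 17–0.
Ferraro vs Quinn: Quinn, 15–2.
Ferraro–Weber: Weber 17–0.
Ferraro vs Park: Park wins 15–2.
Ferraro vs Ruiz: Ruiz wins 11–6.
Okafor–Quinn: Quinn 15–2.
Okafor vs Weber: Weber, 13–4.
Okafor vs Park: Park wins 12–5.
Okafor vs Ruiz: Ruiz wins 11–6.
Quinn–Weber: Quinn 12–5.
Quinn–Park: Quinn 15–2.
Quinn vs Ruiz: Ruiz wins 13–4.
Weber vs Park: Weber wins 13–4.
Weber vs Ruiz: Ruiz wins 11–6.
Park–Ruiz: Ruiz 11–6.
Ruiz beats each of Ferraro, Okafor, Quinn, Weber, Park — Ruiz is the Condorcet winner.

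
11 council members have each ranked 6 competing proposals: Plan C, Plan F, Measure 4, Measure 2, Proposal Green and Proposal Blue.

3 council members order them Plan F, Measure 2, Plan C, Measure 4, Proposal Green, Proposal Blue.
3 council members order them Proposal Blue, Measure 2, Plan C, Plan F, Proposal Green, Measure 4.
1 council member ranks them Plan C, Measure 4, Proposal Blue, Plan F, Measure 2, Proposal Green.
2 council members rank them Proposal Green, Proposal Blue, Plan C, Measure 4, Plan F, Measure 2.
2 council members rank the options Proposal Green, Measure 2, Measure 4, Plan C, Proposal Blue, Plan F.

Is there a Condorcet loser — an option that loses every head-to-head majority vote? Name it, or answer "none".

none

Pairwise majorities:
Plan C vs Plan F: Plan C wins 8–3.
Plan C vs Measure 4: 9 to 2, Plan C.
Plan C vs Measure 2: Plan C preferred on 1+2 = 3 ballots; Measure 2 wins 8–3.
Plan C vs Proposal Green: Plan C preferred on 3+3+1 = 7 ballots; Plan C wins 7–4.
Plan C–Proposal Blue: Plan C 6–5.
Plan F vs Measure 4: Plan F, 6–5.
Plan F–Measure 2: Plan F 6–5.
Plan F vs Proposal Green: Plan F preferred on 3+3+1 = 7 ballots; Plan F wins 7–4.
Plan F vs Proposal Blue: Proposal Blue wins 8–3.
Measure 4 vs Measure 2: Measure 4 is ranked higher on 1+2 = 3 ballots, Measure 2 on 8. Measure 2 wins 8–3.
Measure 4 vs Proposal Green: 4 to 7, Proposal Green.
Measure 4 vs Proposal Blue: Measure 4 is ranked higher on 3+1+2 = 6 ballots, Proposal Blue on 5. Measure 4 wins 6–5.
Measure 2 vs Proposal Green: Measure 2, 7–4.
Measure 2 vs Proposal Blue: Measure 2 is ranked higher on 3+2 = 5 ballots, Proposal Blue on 6. Proposal Blue wins 6–5.
Proposal Green vs Proposal Blue: Proposal Green is ranked higher on 3+2+2 = 7 ballots, Proposal Blue on 4. Proposal Green wins 7–4.
Every option wins at least one matchup (Plan C beats Plan F; Plan F beats Measure 4; Measure 4 beats Proposal Blue; Measure 2 beats Plan C; Proposal Green beats Measure 4; Proposal Blue beats Plan F), so there is no Condorcet loser.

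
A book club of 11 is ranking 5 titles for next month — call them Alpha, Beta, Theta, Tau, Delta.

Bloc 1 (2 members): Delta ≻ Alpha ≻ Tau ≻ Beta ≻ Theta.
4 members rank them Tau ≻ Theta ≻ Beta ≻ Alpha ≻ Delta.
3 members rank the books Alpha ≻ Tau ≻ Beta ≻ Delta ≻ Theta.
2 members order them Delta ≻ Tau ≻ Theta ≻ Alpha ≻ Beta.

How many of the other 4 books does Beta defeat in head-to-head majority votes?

1

Beta against each rival (11 members):
Beta vs Alpha: 4 to 7, Alpha.
Beta vs Theta: Theta, 6–5.
Beta vs Tau: Tau, 11–0.
Beta vs Delta: Beta wins 7–4.
Beta beats Delta; loses to Alpha, Theta, Tau — 1 pairwise win.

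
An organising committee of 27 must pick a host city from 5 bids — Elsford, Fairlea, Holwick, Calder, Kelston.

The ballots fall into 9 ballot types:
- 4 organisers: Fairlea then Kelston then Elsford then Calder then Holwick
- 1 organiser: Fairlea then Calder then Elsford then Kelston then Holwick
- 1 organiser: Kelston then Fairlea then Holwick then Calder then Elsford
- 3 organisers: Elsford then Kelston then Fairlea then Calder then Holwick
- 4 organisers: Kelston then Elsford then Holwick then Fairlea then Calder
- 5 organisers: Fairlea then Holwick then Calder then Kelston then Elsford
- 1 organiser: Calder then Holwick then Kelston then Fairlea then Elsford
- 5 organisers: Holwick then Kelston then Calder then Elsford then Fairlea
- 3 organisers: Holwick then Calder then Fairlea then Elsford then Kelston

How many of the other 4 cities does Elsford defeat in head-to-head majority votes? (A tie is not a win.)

Elsford against each rival (27 organisers):
Elsford vs Fairlea: Elsford preferred on 3+4+5 = 12 ballots; Fairlea wins 15–12.
Elsford–Holwick: Holwick 15–12.
Elsford vs Calder: Calder, 16–11.
Elsford vs Kelston: Elsford preferred on 1+3+3 = 7 ballots; Kelston wins 20–7.
Elsford beats no one; loses to Fairlea, Holwick, Calder, Kelston — 0 pairwise wins.

0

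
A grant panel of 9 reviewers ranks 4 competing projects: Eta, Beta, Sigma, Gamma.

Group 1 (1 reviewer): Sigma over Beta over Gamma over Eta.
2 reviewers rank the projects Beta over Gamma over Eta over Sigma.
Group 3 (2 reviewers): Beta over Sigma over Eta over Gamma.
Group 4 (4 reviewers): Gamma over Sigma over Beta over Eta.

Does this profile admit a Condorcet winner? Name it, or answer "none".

Head-to-head results (9 reviewers):
Eta vs Beta: Beta, 9–0.
Eta vs Sigma: Sigma wins 7–2.
Eta–Gamma: Gamma 7–2.
Beta–Sigma: Sigma 5–4.
Beta vs Gamma: Beta, 5–4.
Sigma vs Gamma: Gamma, 6–3.
Each project drops at least one matchup (Eta loses to Beta; Beta loses to Sigma; Sigma loses to Gamma; Gamma loses to Beta); the cycle Beta → Gamma → Sigma → Beta rules out a Condorcet winner.

none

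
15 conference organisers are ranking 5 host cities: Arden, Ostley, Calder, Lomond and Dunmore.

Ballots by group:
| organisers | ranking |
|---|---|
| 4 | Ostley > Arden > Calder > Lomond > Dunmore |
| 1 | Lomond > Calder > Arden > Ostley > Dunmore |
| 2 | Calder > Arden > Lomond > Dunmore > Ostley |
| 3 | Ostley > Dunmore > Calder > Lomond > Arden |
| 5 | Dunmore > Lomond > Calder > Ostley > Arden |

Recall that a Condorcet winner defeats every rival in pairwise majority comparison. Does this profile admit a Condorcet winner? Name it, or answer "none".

none

Head-to-head results (15 organisers):
Arden vs Ostley: 3 to 12, Ostley.
Arden vs Calder: Arden preferred on 4 ballots; Calder wins 11–4.
Arden vs Lomond: 4+2 = 6 for Arden, 9 for Lomond — Lomond by 9–6.
Arden vs Dunmore: 7 to 8, Dunmore.
Ostley vs Calder: Ostley is ranked higher on 4+3 = 7 ballots, Calder on 8. Calder wins 8–7.
Ostley vs Lomond: 7 to 8, Lomond.
Ostley vs Dunmore: 4+1+3 = 8 for Ostley, 7 for Dunmore — Ostley by 8–7.
Calder vs Lomond: 9 to 6, Calder.
Calder vs Dunmore: 4+1+2 = 7 for Calder, 8 for Dunmore — Dunmore by 8–7.
Lomond vs Dunmore: Lomond preferred on 4+1+2 = 7 ballots; Dunmore wins 8–7.
No city is unbeaten: Arden loses to Ostley; Ostley loses to Calder; Calder loses to Dunmore; Lomond loses to Calder; Dunmore loses to Ostley. In particular Ostley → Dunmore → Calder → Ostley is a majority cycle — no Condorcet winner exists.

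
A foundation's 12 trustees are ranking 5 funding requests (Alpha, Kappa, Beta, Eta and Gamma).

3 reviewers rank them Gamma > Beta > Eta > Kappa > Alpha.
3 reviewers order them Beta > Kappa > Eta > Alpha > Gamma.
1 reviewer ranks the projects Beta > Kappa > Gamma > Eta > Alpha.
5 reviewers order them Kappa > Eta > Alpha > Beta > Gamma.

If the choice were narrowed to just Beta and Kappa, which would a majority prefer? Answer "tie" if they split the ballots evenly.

Ballots ranking Beta above Kappa: 3 + 3 + 1 = 7.
Ballots ranking Kappa above Beta: 12 − 7 = 5.
Beta wins the head-to-head 7–5.

Beta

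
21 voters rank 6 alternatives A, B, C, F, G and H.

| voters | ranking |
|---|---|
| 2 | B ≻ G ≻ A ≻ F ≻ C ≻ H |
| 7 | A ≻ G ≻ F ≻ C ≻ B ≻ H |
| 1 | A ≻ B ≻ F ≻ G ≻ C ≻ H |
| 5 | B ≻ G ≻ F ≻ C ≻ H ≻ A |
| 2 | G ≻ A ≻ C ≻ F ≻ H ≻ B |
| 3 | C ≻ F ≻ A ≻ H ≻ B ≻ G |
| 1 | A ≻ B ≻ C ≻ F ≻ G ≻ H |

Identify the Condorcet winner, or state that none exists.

A

Check each pair by majority over 21 ballots:
A vs B: A is ranked higher on 7+1+2+3+1 = 14 ballots, B on 7. A wins 14–7.
A vs C: A preferred on 2+7+1+2+1 = 13 ballots; A wins 13–8.
A vs F: A preferred on 2+7+1+2+1 = 13 ballots; A wins 13–8.
A vs G: A preferred on 7+1+3+1 = 12 ballots; A wins 12–9.
A vs H: A is ranked higher on 2+7+1+2+3+1 = 16 ballots, H on 5. A wins 16–5.
B vs C: 2+1+5+1 = 9 for B, 12 for C — C by 12–9.
B vs F: B is ranked higher on 2+1+5+1 = 9 ballots, F on 12. F wins 12–9.
B vs G: B preferred on 2+1+5+3+1 = 12 ballots; B wins 12–9.
B vs H: 16 to 5, B.
C vs F: 6 to 15, F.
C vs G: 3+1 = 4 for C, 17 for G — G by 17–4.
C vs H: 21 to 0, C.
F vs G: F is ranked higher on 1+3+1 = 5 ballots, G on 16. G wins 16–5.
F vs H: F preferred on 21 ballots; F wins 21–0.
G vs H: G is ranked higher on 2+7+1+5+2+1 = 18 ballots, H on 3. G wins 18–3.
A defeats every rival head-to-head and is the Condorcet winner.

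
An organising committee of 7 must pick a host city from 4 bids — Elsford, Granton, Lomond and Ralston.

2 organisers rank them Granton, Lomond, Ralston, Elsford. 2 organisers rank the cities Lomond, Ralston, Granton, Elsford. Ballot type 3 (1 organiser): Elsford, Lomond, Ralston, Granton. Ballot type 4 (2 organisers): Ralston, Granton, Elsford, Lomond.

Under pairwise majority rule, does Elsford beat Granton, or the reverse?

Ballots ranking Elsford above Granton: 1.
Ballots ranking Granton above Elsford: 7 − 1 = 6.
Granton wins the head-to-head 6–1.

Granton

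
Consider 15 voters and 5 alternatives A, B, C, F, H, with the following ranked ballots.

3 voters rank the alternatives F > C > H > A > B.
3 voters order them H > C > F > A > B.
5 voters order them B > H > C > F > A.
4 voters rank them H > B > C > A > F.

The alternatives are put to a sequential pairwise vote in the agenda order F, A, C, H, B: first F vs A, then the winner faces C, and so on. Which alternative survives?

H

Round 1: F vs A — 11–4, F advances.
Round 2: F vs C — 3–12, C advances.
Round 3: C vs H — 3–12, H advances.
Round 4: H vs B — 10–5, H advances.
The agenda winner is H.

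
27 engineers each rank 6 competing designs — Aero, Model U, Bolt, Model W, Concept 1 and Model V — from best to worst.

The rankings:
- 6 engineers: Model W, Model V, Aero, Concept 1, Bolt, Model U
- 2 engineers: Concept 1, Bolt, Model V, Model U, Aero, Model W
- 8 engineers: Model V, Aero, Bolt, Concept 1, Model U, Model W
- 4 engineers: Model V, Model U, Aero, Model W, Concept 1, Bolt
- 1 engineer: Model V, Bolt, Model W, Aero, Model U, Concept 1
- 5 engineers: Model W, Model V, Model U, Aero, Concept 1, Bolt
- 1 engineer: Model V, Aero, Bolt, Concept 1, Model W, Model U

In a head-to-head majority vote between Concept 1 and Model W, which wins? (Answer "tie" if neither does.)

Ballots ranking Concept 1 above Model W: 2 + 8 + 1 = 11.
Ballots ranking Model W above Concept 1: 27 − 11 = 16.
Model W wins the head-to-head 16–11.

Model W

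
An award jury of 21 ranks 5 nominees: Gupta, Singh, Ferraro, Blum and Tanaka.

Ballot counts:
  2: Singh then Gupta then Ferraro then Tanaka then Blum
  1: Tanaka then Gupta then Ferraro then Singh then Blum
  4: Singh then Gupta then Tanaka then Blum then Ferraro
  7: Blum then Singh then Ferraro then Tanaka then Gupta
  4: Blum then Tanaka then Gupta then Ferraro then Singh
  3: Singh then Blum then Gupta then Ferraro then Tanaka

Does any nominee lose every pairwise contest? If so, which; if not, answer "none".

Head-to-head results (21 jurors):
Gupta vs Singh: Singh, 16–5.
Gupta vs Ferraro: 14 to 7, Gupta.
Gupta vs Blum: Blum wins 14–7.
Gupta vs Tanaka: Tanaka wins 12–9.
Singh–Ferraro: Singh 16–5.
Singh vs Blum: Blum wins 11–10.
Singh vs Tanaka: 16 to 5, Singh.
Ferraro vs Blum: Blum wins 18–3.
Ferraro vs Tanaka: Ferraro wins 12–9.
Blum vs Tanaka: Blum, 14–7.
Every nominee wins at least one matchup (Gupta beats Ferraro; Singh beats Gupta; Ferraro beats Tanaka; Blum beats Gupta; Tanaka beats Gupta), so there is no Condorcet loser.

none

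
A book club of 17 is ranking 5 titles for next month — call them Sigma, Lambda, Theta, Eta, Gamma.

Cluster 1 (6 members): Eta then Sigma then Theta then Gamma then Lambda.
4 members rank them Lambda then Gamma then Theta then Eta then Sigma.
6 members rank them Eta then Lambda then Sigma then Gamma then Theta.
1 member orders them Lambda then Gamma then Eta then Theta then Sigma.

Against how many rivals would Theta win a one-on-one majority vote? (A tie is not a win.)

Theta against each rival (17 members):
Theta vs Sigma: Theta preferred on 4+1 = 5 ballots; Sigma wins 12–5.
Theta–Lambda: Lambda 11–6.
Theta–Eta: Eta 13–4.
Theta vs Gamma: 6 for Theta, 11 for Gamma — Gamma by 11–6.
Theta beats no one; loses to Sigma, Lambda, Eta, Gamma — 0 pairwise wins.

0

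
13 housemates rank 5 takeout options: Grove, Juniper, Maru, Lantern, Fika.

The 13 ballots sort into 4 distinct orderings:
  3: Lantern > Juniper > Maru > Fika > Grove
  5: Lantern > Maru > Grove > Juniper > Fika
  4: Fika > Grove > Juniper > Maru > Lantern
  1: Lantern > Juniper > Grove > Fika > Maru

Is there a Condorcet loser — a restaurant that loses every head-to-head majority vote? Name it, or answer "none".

Pairwise majorities:
Grove vs Juniper: 5+4 = 9 for Grove, 4 for Juniper — Grove by 9–4.
Grove vs Maru: Grove is ranked higher on 4+1 = 5 ballots, Maru on 8. Maru wins 8–5.
Grove vs Lantern: Lantern wins 9–4.
Grove–Fika: Fika 7–6.
Juniper vs Maru: Juniper, 8–5.
Juniper–Lantern: Lantern 9–4.
Juniper vs Fika: 3+5+1 = 9 for Juniper, 4 for Fika — Juniper by 9–4.
Maru vs Lantern: Lantern wins 9–4.
Maru vs Fika: Maru, 8–5.
Lantern vs Fika: 3+5+1 = 9 for Lantern, 4 for Fika — Lantern by 9–4.
Every restaurant wins at least one matchup (Grove beats Juniper; Juniper beats Maru; Maru beats Grove; Lantern beats Grove; Fika beats Grove), so there is no Condorcet loser.

none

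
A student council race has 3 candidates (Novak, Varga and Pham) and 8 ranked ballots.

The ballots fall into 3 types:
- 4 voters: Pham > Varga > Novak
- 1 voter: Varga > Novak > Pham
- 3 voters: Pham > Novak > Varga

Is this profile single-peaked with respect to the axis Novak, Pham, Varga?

Axis positions: Novak=1, Pham=2, Varga=3.
Type 1 (peak Pham at position 2): ranking walks positions 2-3-1, expanding outward from the peak — single-peaked.
Type 2: ranking walks positions 3-1-2; Novak is ranked above Pham even though Pham lies between Novak and the peak Varga on the axis — preferences dip and rise again. Not single-peaked.
Type 3 (peak Pham at position 2): ranking walks positions 2-1-3, expanding outward from the peak — single-peaked.
Type 2 violates single-peakedness, so the profile is not single-peaked on this axis.

no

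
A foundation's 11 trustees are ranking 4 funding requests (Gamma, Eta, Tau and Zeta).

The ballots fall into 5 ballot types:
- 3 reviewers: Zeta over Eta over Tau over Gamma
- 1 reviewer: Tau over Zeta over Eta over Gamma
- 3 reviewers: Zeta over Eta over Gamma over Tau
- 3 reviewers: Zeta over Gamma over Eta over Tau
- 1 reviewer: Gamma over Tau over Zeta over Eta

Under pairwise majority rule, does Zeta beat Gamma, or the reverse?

Zeta

Ballots ranking Zeta above Gamma: 3 + 1 + 3 + 3 = 10.
Ballots ranking Gamma above Zeta: 11 − 10 = 1.
Zeta wins the head-to-head 10–1.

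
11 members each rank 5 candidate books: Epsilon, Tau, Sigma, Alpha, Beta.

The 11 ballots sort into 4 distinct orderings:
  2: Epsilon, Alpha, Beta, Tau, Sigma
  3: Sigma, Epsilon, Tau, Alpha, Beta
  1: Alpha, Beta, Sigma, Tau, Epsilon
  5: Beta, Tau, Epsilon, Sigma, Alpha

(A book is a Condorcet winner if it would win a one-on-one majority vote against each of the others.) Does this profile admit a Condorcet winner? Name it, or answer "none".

Pairwise majorities:
Epsilon vs Tau: Tau, 6–5.
Epsilon vs Sigma: Epsilon wins 7–4.
Epsilon vs Alpha: Epsilon wins 10–1.
Epsilon vs Beta: Beta, 6–5.
Tau–Sigma: Tau 7–4.
Tau vs Alpha: Tau, 8–3.
Tau–Beta: Beta 8–3.
Sigma vs Alpha: Sigma wins 8–3.
Sigma vs Beta: Beta, 8–3.
Alpha–Beta: Alpha 6–5.
No book is unbeaten: Epsilon loses to Tau; Tau loses to Beta; Sigma loses to Epsilon; Alpha loses to Epsilon; Beta loses to Alpha. In particular Epsilon → Alpha → Beta → Epsilon is a majority cycle — no Condorcet winner exists.

none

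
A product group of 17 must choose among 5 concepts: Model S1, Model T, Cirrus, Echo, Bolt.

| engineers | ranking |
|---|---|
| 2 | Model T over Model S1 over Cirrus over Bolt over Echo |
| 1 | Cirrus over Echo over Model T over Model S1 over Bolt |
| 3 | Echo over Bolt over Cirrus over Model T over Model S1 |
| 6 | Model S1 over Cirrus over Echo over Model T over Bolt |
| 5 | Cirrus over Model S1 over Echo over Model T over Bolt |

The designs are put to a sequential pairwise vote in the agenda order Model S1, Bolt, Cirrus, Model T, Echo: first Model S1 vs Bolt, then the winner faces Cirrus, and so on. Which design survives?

Cirrus

Round 1: Model S1 vs Bolt — 14–3, Model S1 advances.
Round 2: Model S1 vs Cirrus — 8–9, Cirrus advances.
Round 3: Cirrus vs Model T — 15–2, Cirrus advances.
Round 4: Cirrus vs Echo — 14–3, Cirrus advances.
Cirrus survives the agenda.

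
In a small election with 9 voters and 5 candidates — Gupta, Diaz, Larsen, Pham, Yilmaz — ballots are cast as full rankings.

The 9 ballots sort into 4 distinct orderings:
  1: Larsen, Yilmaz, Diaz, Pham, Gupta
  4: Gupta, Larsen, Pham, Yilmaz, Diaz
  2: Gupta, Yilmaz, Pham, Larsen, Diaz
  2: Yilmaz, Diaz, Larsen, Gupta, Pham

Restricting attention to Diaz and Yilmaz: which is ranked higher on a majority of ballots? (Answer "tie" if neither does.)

Yilmaz

No ballot ranks Diaz above Yilmaz: 0.
Ballots ranking Yilmaz above Diaz: 9 − 0 = 9.
Yilmaz wins the head-to-head 9–0.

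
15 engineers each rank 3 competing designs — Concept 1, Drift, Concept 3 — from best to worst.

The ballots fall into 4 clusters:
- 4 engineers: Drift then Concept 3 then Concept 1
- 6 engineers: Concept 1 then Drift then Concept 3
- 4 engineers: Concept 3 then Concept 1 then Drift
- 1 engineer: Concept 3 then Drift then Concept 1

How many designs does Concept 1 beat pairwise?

Concept 1 against each rival (15 engineers):
Concept 1 vs Drift: 6+4 = 10 for Concept 1, 5 for Drift — Concept 1 by 10–5.
Concept 1 vs Concept 3: Concept 1 is ranked higher on 6 ballots, Concept 3 on 9. Concept 3 wins 9–6.
Concept 1 beats Drift; loses to Concept 3 — 1 pairwise win.

1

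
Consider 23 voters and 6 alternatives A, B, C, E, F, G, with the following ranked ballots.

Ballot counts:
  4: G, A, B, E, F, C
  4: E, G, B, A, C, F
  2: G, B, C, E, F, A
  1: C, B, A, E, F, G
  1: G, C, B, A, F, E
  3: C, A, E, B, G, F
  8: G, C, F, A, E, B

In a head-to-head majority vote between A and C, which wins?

C

Ballots ranking A above C: 4 + 4 = 8.
Ballots ranking C above A: 23 − 8 = 15.
C wins the head-to-head 15–8.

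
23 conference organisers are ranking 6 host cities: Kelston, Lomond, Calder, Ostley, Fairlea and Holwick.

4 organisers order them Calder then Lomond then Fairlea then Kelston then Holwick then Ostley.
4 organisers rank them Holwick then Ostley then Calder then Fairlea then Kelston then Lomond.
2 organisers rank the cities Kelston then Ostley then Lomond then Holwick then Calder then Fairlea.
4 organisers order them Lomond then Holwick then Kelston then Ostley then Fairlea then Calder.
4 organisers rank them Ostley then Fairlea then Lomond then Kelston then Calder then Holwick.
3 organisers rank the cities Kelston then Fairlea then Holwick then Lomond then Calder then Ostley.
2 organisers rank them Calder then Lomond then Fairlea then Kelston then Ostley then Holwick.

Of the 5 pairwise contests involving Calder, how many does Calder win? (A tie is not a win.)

1

Calder against each rival (23 organisers):
Calder–Kelston: Kelston 13–10.
Calder vs Lomond: Lomond, 13–10.
Calder vs Ostley: Ostley, 14–9.
Calder vs Fairlea: Calder wins 12–11.
Calder vs Holwick: Holwick, 13–10.
Calder beats Fairlea; loses to Kelston, Lomond, Ostley, Holwick — 1 pairwise win.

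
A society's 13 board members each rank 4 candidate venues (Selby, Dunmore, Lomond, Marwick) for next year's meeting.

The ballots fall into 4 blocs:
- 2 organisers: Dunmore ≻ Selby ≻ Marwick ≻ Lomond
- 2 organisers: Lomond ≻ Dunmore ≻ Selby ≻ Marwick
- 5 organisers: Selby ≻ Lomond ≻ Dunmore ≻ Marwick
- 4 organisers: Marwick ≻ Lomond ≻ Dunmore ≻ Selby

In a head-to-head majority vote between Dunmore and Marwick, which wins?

Dunmore

Ballots ranking Dunmore above Marwick: 2 + 2 + 5 = 9.
Ballots ranking Marwick above Dunmore: 13 − 9 = 4.
Dunmore wins the head-to-head 9–4.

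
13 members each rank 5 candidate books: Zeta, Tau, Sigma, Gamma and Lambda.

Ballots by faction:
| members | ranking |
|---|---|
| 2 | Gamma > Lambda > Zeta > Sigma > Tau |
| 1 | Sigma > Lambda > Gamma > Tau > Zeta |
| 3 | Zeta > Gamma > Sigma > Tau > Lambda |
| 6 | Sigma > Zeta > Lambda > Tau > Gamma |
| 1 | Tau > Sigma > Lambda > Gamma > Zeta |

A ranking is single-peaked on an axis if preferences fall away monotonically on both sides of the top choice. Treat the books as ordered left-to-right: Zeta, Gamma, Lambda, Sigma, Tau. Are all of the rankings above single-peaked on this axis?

no

Axis positions: Zeta=1, Gamma=2, Lambda=3, Sigma=4, Tau=5.
Faction 1 (peak Gamma at position 2): ranking walks positions 2-3-1-4-5, expanding outward from the peak — single-peaked.
Faction 2 (peak Sigma at position 4): ranking walks positions 4-3-2-5-1, expanding outward from the peak — single-peaked.
Faction 3: ranking walks positions 1-2-4-5-3; Sigma is ranked above Lambda even though Lambda lies between Sigma and the peak Zeta on the axis — preferences dip and rise again. Not single-peaked.
Faction 4: ranking walks positions 4-1-3-5-2; Zeta is ranked above Lambda even though Lambda lies between Zeta and the peak Sigma on the axis — preferences dip and rise again. Not single-peaked.
Faction 5 (peak Tau at position 5): ranking walks positions 5-4-3-2-1, expanding outward from the peak — single-peaked.
Faction 3 violates single-peakedness, so the profile is not single-peaked on this axis.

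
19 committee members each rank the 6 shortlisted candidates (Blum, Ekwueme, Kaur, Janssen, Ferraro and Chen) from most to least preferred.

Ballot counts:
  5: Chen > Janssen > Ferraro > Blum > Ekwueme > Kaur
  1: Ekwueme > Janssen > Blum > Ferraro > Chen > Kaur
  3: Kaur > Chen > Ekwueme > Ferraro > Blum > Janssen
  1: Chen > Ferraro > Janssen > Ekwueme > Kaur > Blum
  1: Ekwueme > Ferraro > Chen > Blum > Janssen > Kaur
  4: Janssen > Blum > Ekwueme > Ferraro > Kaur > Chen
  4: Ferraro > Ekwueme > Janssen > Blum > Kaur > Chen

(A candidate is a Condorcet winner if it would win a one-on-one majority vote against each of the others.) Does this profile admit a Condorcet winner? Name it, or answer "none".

none

Pairwise majorities:
Blum vs Ekwueme: 9 to 10, Ekwueme.
Blum vs Kaur: Blum preferred on 5+1+1+4+4 = 15 ballots; Blum wins 15–4.
Blum vs Janssen: 4 to 15, Janssen.
Blum vs Ferraro: Blum preferred on 1+4 = 5 ballots; Ferraro wins 14–5.
Blum vs Chen: 9 to 10, Chen.
Ekwueme vs Kaur: Ekwueme preferred on 5+1+1+1+4+4 = 16 ballots; Ekwueme wins 16–3.
Ekwueme vs Janssen: Ekwueme is ranked higher on 1+3+1+4 = 9 ballots, Janssen on 10. Janssen wins 10–9.
Ekwueme vs Ferraro: Ekwueme preferred on 1+3+1+4 = 9 ballots; Ferraro wins 10–9.
Ekwueme vs Chen: Ekwueme preferred on 1+1+4+4 = 10 ballots; Ekwueme wins 10–9.
Kaur vs Janssen: Kaur is ranked higher on 3 ballots, Janssen on 16. Janssen wins 16–3.
Kaur vs Ferraro: Kaur preferred on 3 ballots; Ferraro wins 16–3.
Kaur vs Chen: 11 to 8, Kaur.
Janssen vs Ferraro: Janssen preferred on 5+1+4 = 10 ballots; Janssen wins 10–9.
Janssen vs Chen: 1+4+4 = 9 for Janssen, 10 for Chen — Chen by 10–9.
Ferraro vs Chen: 1+1+4+4 = 10 for Ferraro, 9 for Chen — Ferraro by 10–9.
No candidate is unbeaten: Blum loses to Ekwueme; Ekwueme loses to Janssen; Kaur loses to Blum; Janssen loses to Chen; Ferraro loses to Janssen; Chen loses to Ekwueme. In particular Blum > Kaur > Chen > Blum is a majority cycle — no Condorcet winner exists.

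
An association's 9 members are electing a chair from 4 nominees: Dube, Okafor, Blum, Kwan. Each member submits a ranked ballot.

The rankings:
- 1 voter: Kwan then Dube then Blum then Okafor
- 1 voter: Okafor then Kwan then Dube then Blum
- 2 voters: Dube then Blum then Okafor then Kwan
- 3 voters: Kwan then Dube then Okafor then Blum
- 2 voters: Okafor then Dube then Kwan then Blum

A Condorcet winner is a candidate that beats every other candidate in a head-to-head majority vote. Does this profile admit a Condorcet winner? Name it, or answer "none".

none

Check each pair by majority over 9 ballots:
Dube vs Okafor: Dube wins 6–3.
Dube vs Blum: Dube, 9–0.
Dube vs Kwan: Kwan, 5–4.
Okafor vs Blum: Okafor, 6–3.
Okafor vs Kwan: Okafor wins 5–4.
Blum–Kwan: Kwan 7–2.
Every candidate loses at least once (Dube loses to Kwan; Okafor loses to Dube; Blum loses to Dube; Kwan loses to Okafor). The majority relation contains the cycle Dube beats Okafor beats Kwan beats Dube, so there is no Condorcet winner.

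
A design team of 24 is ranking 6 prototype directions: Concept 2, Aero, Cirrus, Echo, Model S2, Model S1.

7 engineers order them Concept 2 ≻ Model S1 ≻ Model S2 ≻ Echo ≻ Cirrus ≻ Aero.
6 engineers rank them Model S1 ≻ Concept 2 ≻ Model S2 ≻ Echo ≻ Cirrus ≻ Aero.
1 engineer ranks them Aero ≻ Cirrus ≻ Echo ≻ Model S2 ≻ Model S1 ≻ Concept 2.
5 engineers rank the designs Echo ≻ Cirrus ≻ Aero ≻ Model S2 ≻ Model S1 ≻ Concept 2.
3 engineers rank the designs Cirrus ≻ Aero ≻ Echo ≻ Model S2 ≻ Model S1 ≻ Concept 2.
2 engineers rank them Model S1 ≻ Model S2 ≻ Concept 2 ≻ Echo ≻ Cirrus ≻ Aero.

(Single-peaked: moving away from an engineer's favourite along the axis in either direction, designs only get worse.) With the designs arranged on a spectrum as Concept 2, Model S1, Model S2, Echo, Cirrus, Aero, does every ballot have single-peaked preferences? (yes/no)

Axis positions: Concept 2=1, Model S1=2, Model S2=3, Echo=4, Cirrus=5, Aero=6.
Ballot type 1 (peak Concept 2 at position 1): ranking walks positions 1-2-3-4-5-6, expanding outward from the peak — single-peaked.
Ballot type 2 (peak Model S1 at position 2): ranking walks positions 2-1-3-4-5-6, expanding outward from the peak — single-peaked.
Ballot type 3 (peak Aero at position 6): ranking walks positions 6-5-4-3-2-1, expanding outward from the peak — single-peaked.
Ballot type 4 (peak Echo at position 4): ranking walks positions 4-5-6-3-2-1, expanding outward from the peak — single-peaked.
Ballot type 5 (peak Cirrus at position 5): ranking walks positions 5-6-4-3-2-1, expanding outward from the peak — single-peaked.
Ballot type 6 (peak Model S1 at position 2): ranking walks positions 2-3-1-4-5-6, expanding outward from the peak — single-peaked.
Every ranking is single-peaked on this axis.

yes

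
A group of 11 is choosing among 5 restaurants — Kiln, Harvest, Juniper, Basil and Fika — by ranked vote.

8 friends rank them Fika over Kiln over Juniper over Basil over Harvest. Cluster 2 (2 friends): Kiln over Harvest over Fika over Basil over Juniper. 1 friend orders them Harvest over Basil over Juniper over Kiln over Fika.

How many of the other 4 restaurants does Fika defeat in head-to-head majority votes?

Fika against each rival (11 friends):
Fika vs Kiln: 8 to 3, Fika.
Fika vs Harvest: Fika, 8–3.
Fika–Juniper: Fika 10–1.
Fika vs Basil: Fika, 10–1.
Fika beats Kiln, Harvest, Juniper, Basil — 4 pairwise wins.

4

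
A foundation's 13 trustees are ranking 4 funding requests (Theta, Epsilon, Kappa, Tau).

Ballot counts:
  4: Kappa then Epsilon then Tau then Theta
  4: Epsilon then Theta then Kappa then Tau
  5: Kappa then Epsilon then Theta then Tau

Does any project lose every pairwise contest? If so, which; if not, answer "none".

Head-to-head results (13 reviewers):
Theta vs Epsilon: 0 to 13, Epsilon.
Theta vs Kappa: Theta preferred on 4 ballots; Kappa wins 9–4.
Theta–Tau: Theta 9–4.
Epsilon vs Kappa: 4 for Epsilon, 9 for Kappa — Kappa by 9–4.
Epsilon vs Tau: 4+4+5 = 13 for Epsilon, 0 for Tau — Epsilon by 13–0.
Kappa–Tau: Kappa 13–0.
Tau loses to every other project — it is the Condorcet loser.

Tau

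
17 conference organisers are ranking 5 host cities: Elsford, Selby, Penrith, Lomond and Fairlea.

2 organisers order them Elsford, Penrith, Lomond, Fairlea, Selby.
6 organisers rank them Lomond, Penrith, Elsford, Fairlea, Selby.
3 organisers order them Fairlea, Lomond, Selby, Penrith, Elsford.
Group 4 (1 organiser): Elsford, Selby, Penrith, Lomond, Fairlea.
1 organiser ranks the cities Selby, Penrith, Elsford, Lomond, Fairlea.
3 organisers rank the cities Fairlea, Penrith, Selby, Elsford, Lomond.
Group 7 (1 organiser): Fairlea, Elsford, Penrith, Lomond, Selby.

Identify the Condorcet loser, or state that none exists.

Head-to-head results (17 organisers):
Elsford vs Selby: 2+6+1+1 = 10 for Elsford, 7 for Selby — Elsford by 10–7.
Elsford vs Penrith: Elsford is ranked higher on 2+1+1 = 4 ballots, Penrith on 13. Penrith wins 13–4.
Elsford–Lomond: Lomond 9–8.
Elsford vs Fairlea: 2+6+1+1 = 10 for Elsford, 7 for Fairlea — Elsford by 10–7.
Selby–Penrith: Penrith 12–5.
Selby vs Lomond: Selby is ranked higher on 1+1+3 = 5 ballots, Lomond on 12. Lomond wins 12–5.
Selby vs Fairlea: Fairlea, 15–2.
Penrith vs Lomond: 2+1+1+3+1 = 8 for Penrith, 9 for Lomond — Lomond by 9–8.
Penrith–Fairlea: Penrith 10–7.
Lomond vs Fairlea: Lomond, 10–7.
Selby is beaten in every head-to-head and is the Condorcet loser.

Selby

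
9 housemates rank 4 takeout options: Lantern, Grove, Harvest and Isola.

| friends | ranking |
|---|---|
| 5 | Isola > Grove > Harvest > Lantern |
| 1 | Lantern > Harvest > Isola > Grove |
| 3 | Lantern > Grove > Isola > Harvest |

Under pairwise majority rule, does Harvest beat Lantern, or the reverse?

Harvest

Ballots ranking Harvest above Lantern: 5.
Ballots ranking Lantern above Harvest: 9 − 5 = 4.
Harvest wins the head-to-head 5–4.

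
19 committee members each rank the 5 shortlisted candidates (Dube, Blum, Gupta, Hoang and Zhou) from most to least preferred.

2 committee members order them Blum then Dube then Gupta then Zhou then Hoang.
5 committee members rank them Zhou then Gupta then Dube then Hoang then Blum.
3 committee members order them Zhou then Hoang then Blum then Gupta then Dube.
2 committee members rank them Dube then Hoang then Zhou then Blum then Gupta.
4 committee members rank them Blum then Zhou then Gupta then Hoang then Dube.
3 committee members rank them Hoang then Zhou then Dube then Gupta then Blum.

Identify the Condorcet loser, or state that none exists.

none

Head-to-head results (19 committee members):
Dube vs Blum: 10 to 9, Dube.
Dube vs Gupta: 2+2+3 = 7 for Dube, 12 for Gupta — Gupta by 12–7.
Dube vs Hoang: Dube preferred on 2+5+2 = 9 ballots; Hoang wins 10–9.
Dube vs Zhou: Dube preferred on 2+2 = 4 ballots; Zhou wins 15–4.
Blum vs Gupta: Blum is ranked higher on 2+3+2+4 = 11 ballots, Gupta on 8. Blum wins 11–8.
Blum vs Hoang: Blum is ranked higher on 2+4 = 6 ballots, Hoang on 13. Hoang wins 13–6.
Blum–Zhou: Zhou 13–6.
Gupta–Hoang: Gupta 11–8.
Gupta vs Zhou: 2 for Gupta, 17 for Zhou — Zhou by 17–2.
Hoang vs Zhou: Zhou, 14–5.
Every candidate wins at least one matchup (Dube beats Blum; Blum beats Gupta; Gupta beats Dube; Hoang beats Dube; Zhou beats Dube), so there is no Condorcet loser.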